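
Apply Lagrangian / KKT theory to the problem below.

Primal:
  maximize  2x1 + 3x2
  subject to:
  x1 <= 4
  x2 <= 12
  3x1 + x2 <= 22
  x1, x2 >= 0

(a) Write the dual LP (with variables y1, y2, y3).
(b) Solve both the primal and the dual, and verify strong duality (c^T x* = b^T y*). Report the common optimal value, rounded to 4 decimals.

The standard primal-dual pair for 'max c^T x s.t. A x <= b, x >= 0' is:
  Dual:  min b^T y  s.t.  A^T y >= c,  y >= 0.

So the dual LP is:
  minimize  4y1 + 12y2 + 22y3
  subject to:
    y1 + 3y3 >= 2
    y2 + y3 >= 3
    y1, y2, y3 >= 0

Solving the primal: x* = (3.3333, 12).
  primal value c^T x* = 42.6667.
Solving the dual: y* = (0, 2.3333, 0.6667).
  dual value b^T y* = 42.6667.
Strong duality: c^T x* = b^T y*. Confirmed.

42.6667


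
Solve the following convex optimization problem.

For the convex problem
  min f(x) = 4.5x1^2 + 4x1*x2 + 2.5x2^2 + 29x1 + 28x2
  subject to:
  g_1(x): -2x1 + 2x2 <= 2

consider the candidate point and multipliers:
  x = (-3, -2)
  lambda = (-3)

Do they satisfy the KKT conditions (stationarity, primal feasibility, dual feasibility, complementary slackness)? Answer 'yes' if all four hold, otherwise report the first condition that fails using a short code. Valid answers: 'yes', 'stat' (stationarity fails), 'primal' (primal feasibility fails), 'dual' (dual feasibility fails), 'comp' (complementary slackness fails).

Gradient of f: grad f(x) = Q x + c = (-6, 6)
Constraint values g_i(x) = a_i^T x - b_i:
  g_1((-3, -2)) = 0
Stationarity residual: grad f(x) + sum_i lambda_i a_i = (0, 0)
  -> stationarity OK
Primal feasibility (all g_i <= 0): OK
Dual feasibility (all lambda_i >= 0): FAILS
Complementary slackness (lambda_i * g_i(x) = 0 for all i): OK

Verdict: the first failing condition is dual_feasibility -> dual.

dual


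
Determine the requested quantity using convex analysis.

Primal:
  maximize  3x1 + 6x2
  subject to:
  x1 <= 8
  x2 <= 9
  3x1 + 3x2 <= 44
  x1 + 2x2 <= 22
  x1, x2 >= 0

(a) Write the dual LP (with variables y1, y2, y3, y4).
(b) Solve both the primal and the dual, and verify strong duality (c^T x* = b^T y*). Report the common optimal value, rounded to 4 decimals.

The standard primal-dual pair for 'max c^T x s.t. A x <= b, x >= 0' is:
  Dual:  min b^T y  s.t.  A^T y >= c,  y >= 0.

So the dual LP is:
  minimize  8y1 + 9y2 + 44y3 + 22y4
  subject to:
    y1 + 3y3 + y4 >= 3
    y2 + 3y3 + 2y4 >= 6
    y1, y2, y3, y4 >= 0

Solving the primal: x* = (7.3333, 7.3333).
  primal value c^T x* = 66.
Solving the dual: y* = (0, 0, 0, 3).
  dual value b^T y* = 66.
Strong duality: c^T x* = b^T y*. Confirmed.

66


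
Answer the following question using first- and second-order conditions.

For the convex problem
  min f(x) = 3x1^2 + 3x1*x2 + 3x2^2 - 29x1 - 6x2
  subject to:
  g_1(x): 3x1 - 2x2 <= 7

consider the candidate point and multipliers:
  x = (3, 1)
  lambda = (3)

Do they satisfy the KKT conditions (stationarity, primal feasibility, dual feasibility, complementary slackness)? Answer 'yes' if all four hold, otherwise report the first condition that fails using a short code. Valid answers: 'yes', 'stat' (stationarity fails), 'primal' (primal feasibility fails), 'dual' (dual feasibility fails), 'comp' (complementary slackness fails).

Gradient of f: grad f(x) = Q x + c = (-8, 9)
Constraint values g_i(x) = a_i^T x - b_i:
  g_1((3, 1)) = 0
Stationarity residual: grad f(x) + sum_i lambda_i a_i = (1, 3)
  -> stationarity FAILS
Primal feasibility (all g_i <= 0): OK
Dual feasibility (all lambda_i >= 0): OK
Complementary slackness (lambda_i * g_i(x) = 0 for all i): OK

Verdict: the first failing condition is stationarity -> stat.

stat


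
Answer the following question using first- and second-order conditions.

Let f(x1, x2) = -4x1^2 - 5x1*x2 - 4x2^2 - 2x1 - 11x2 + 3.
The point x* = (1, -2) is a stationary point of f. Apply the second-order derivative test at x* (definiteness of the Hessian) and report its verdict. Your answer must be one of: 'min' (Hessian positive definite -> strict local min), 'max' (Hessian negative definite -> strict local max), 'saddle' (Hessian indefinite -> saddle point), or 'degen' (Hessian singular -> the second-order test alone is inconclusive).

Compute the Hessian H = grad^2 f:
  H = [[-8, -5], [-5, -8]]
Verify stationarity: grad f(x*) = H x* + g = (0, 0).
Eigenvalues of H: -13, -3.
Both eigenvalues < 0, so H is negative definite -> x* is a strict local max.

max


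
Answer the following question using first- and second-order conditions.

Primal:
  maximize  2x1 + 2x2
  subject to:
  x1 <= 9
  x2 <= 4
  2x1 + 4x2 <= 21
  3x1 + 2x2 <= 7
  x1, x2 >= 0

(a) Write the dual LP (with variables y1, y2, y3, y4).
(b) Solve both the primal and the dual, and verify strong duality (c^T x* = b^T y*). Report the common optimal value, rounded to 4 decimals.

The standard primal-dual pair for 'max c^T x s.t. A x <= b, x >= 0' is:
  Dual:  min b^T y  s.t.  A^T y >= c,  y >= 0.

So the dual LP is:
  minimize  9y1 + 4y2 + 21y3 + 7y4
  subject to:
    y1 + 2y3 + 3y4 >= 2
    y2 + 4y3 + 2y4 >= 2
    y1, y2, y3, y4 >= 0

Solving the primal: x* = (0, 3.5).
  primal value c^T x* = 7.
Solving the dual: y* = (0, 0, 0, 1).
  dual value b^T y* = 7.
Strong duality: c^T x* = b^T y*. Confirmed.

7


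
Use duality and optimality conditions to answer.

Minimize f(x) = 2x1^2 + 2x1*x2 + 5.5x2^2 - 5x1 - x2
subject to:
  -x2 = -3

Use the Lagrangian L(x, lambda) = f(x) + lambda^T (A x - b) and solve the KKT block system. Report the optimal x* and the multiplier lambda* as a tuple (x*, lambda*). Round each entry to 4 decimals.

Form the Lagrangian:
  L(x, lambda) = (1/2) x^T Q x + c^T x + lambda^T (A x - b)
Stationarity (grad_x L = 0): Q x + c + A^T lambda = 0.
Primal feasibility: A x = b.

This gives the KKT block system:
  [ Q   A^T ] [ x     ]   [-c ]
  [ A    0  ] [ lambda ] = [ b ]

Solving the linear system:
  x*      = (-0.25, 3)
  lambda* = (31.5)
  f(x*)   = 46.375

x* = (-0.25, 3), lambda* = (31.5)


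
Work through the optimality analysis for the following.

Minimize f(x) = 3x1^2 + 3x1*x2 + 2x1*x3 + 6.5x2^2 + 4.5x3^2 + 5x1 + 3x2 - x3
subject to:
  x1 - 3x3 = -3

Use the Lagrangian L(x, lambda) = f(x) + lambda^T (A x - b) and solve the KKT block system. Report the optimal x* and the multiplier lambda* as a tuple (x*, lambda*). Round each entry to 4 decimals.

Form the Lagrangian:
  L(x, lambda) = (1/2) x^T Q x + c^T x + lambda^T (A x - b)
Stationarity (grad_x L = 0): Q x + c + A^T lambda = 0.
Primal feasibility: A x = b.

This gives the KKT block system:
  [ Q   A^T ] [ x     ]   [-c ]
  [ A    0  ] [ lambda ] = [ b ]

Solving the linear system:
  x*      = (-1.1745, 0.0403, 0.6085)
  lambda* = (0.7092)
  f(x*)   = -2.1163

x* = (-1.1745, 0.0403, 0.6085), lambda* = (0.7092)


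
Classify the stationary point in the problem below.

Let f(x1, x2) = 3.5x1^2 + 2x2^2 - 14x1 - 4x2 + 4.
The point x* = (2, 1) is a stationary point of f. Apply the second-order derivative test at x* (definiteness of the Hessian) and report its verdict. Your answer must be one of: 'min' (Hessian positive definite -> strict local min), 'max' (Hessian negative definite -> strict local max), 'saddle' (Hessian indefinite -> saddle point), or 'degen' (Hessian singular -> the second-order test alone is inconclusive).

Compute the Hessian H = grad^2 f:
  H = [[7, 0], [0, 4]]
Verify stationarity: grad f(x*) = H x* + g = (0, 0).
Eigenvalues of H: 4, 7.
Both eigenvalues > 0, so H is positive definite -> x* is a strict local min.

min


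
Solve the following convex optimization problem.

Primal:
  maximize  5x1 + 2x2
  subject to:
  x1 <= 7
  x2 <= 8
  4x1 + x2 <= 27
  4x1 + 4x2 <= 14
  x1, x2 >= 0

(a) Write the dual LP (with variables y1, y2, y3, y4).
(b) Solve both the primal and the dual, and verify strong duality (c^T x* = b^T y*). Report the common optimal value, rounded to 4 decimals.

The standard primal-dual pair for 'max c^T x s.t. A x <= b, x >= 0' is:
  Dual:  min b^T y  s.t.  A^T y >= c,  y >= 0.

So the dual LP is:
  minimize  7y1 + 8y2 + 27y3 + 14y4
  subject to:
    y1 + 4y3 + 4y4 >= 5
    y2 + y3 + 4y4 >= 2
    y1, y2, y3, y4 >= 0

Solving the primal: x* = (3.5, 0).
  primal value c^T x* = 17.5.
Solving the dual: y* = (0, 0, 0, 1.25).
  dual value b^T y* = 17.5.
Strong duality: c^T x* = b^T y*. Confirmed.

17.5


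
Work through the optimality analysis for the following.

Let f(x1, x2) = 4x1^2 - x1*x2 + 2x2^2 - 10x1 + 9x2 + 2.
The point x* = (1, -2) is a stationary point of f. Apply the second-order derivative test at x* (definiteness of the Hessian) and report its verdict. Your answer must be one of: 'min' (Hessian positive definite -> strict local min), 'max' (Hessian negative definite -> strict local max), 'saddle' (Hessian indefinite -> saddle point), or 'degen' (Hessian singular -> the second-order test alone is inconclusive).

Compute the Hessian H = grad^2 f:
  H = [[8, -1], [-1, 4]]
Verify stationarity: grad f(x*) = H x* + g = (0, 0).
Eigenvalues of H: 3.7639, 8.2361.
Both eigenvalues > 0, so H is positive definite -> x* is a strict local min.

min


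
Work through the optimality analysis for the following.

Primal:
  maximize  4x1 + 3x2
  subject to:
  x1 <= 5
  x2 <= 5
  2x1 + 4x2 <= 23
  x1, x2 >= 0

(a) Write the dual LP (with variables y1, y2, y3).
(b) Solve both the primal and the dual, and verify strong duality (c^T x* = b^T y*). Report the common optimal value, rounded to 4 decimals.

The standard primal-dual pair for 'max c^T x s.t. A x <= b, x >= 0' is:
  Dual:  min b^T y  s.t.  A^T y >= c,  y >= 0.

So the dual LP is:
  minimize  5y1 + 5y2 + 23y3
  subject to:
    y1 + 2y3 >= 4
    y2 + 4y3 >= 3
    y1, y2, y3 >= 0

Solving the primal: x* = (5, 3.25).
  primal value c^T x* = 29.75.
Solving the dual: y* = (2.5, 0, 0.75).
  dual value b^T y* = 29.75.
Strong duality: c^T x* = b^T y*. Confirmed.

29.75


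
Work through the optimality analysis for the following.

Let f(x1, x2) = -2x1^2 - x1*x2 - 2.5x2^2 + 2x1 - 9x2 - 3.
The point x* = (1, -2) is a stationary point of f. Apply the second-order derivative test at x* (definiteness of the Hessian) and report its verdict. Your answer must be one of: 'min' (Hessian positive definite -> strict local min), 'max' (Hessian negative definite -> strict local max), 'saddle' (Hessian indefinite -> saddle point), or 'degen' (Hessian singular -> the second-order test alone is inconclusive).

Compute the Hessian H = grad^2 f:
  H = [[-4, -1], [-1, -5]]
Verify stationarity: grad f(x*) = H x* + g = (0, 0).
Eigenvalues of H: -5.618, -3.382.
Both eigenvalues < 0, so H is negative definite -> x* is a strict local max.

max


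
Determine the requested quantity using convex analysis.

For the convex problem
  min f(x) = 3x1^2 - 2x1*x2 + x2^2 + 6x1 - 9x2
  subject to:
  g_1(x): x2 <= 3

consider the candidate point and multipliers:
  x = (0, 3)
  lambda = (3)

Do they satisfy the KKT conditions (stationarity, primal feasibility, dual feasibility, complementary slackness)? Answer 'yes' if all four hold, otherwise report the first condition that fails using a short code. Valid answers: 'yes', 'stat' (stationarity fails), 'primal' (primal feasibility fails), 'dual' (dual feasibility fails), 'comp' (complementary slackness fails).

Gradient of f: grad f(x) = Q x + c = (0, -3)
Constraint values g_i(x) = a_i^T x - b_i:
  g_1((0, 3)) = 0
Stationarity residual: grad f(x) + sum_i lambda_i a_i = (0, 0)
  -> stationarity OK
Primal feasibility (all g_i <= 0): OK
Dual feasibility (all lambda_i >= 0): OK
Complementary slackness (lambda_i * g_i(x) = 0 for all i): OK

Verdict: yes, KKT holds.

yes


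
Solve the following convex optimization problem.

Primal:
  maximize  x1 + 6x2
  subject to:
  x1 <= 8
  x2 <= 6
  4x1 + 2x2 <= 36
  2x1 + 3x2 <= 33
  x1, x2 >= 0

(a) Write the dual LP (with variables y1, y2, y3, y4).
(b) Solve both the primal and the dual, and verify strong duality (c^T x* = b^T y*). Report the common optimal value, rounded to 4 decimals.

The standard primal-dual pair for 'max c^T x s.t. A x <= b, x >= 0' is:
  Dual:  min b^T y  s.t.  A^T y >= c,  y >= 0.

So the dual LP is:
  minimize  8y1 + 6y2 + 36y3 + 33y4
  subject to:
    y1 + 4y3 + 2y4 >= 1
    y2 + 2y3 + 3y4 >= 6
    y1, y2, y3, y4 >= 0

Solving the primal: x* = (6, 6).
  primal value c^T x* = 42.
Solving the dual: y* = (0, 5.5, 0.25, 0).
  dual value b^T y* = 42.
Strong duality: c^T x* = b^T y*. Confirmed.

42


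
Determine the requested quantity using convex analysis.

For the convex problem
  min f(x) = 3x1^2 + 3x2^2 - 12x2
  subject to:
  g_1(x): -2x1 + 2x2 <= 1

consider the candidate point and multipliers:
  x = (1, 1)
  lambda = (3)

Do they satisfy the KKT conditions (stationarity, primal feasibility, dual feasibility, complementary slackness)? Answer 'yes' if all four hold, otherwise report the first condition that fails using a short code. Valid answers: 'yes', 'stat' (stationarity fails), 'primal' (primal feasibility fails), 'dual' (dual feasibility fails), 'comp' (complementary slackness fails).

Gradient of f: grad f(x) = Q x + c = (6, -6)
Constraint values g_i(x) = a_i^T x - b_i:
  g_1((1, 1)) = -1
Stationarity residual: grad f(x) + sum_i lambda_i a_i = (0, 0)
  -> stationarity OK
Primal feasibility (all g_i <= 0): OK
Dual feasibility (all lambda_i >= 0): OK
Complementary slackness (lambda_i * g_i(x) = 0 for all i): FAILS

Verdict: the first failing condition is complementary_slackness -> comp.

comp


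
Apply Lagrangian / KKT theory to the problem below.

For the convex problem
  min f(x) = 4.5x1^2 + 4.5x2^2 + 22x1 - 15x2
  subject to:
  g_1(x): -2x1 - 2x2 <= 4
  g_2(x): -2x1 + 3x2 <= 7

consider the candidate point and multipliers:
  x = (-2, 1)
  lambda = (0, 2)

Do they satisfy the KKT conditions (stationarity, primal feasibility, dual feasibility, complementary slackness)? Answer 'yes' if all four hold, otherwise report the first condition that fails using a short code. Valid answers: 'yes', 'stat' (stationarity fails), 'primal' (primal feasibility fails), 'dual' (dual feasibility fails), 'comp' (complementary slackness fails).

Gradient of f: grad f(x) = Q x + c = (4, -6)
Constraint values g_i(x) = a_i^T x - b_i:
  g_1((-2, 1)) = -2
  g_2((-2, 1)) = 0
Stationarity residual: grad f(x) + sum_i lambda_i a_i = (0, 0)
  -> stationarity OK
Primal feasibility (all g_i <= 0): OK
Dual feasibility (all lambda_i >= 0): OK
Complementary slackness (lambda_i * g_i(x) = 0 for all i): OK

Verdict: yes, KKT holds.

yes


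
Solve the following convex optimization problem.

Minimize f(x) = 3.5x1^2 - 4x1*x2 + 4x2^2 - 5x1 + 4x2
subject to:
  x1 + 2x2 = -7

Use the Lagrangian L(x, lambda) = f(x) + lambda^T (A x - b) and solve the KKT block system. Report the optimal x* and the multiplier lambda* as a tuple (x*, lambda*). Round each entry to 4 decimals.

Form the Lagrangian:
  L(x, lambda) = (1/2) x^T Q x + c^T x + lambda^T (A x - b)
Stationarity (grad_x L = 0): Q x + c + A^T lambda = 0.
Primal feasibility: A x = b.

This gives the KKT block system:
  [ Q   A^T ] [ x     ]   [-c ]
  [ A    0  ] [ lambda ] = [ b ]

Solving the linear system:
  x*      = (-1.6154, -2.6923)
  lambda* = (5.5385)
  f(x*)   = 18.0385

x* = (-1.6154, -2.6923), lambda* = (5.5385)


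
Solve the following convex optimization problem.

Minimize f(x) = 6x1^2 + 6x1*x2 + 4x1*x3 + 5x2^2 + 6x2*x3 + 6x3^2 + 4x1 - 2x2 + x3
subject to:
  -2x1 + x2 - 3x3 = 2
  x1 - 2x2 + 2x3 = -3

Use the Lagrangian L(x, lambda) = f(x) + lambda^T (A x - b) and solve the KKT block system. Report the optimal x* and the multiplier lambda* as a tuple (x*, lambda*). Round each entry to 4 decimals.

Form the Lagrangian:
  L(x, lambda) = (1/2) x^T Q x + c^T x + lambda^T (A x - b)
Stationarity (grad_x L = 0): Q x + c + A^T lambda = 0.
Primal feasibility: A x = b.

This gives the KKT block system:
  [ Q   A^T ] [ x     ]   [-c ]
  [ A    0  ] [ lambda ] = [ b ]

Solving the linear system:
  x*      = (-0.3267, 1.3317, -0.005)
  lambda* = (8.4752, 8.901)
  f(x*)   = 2.8886

x* = (-0.3267, 1.3317, -0.005), lambda* = (8.4752, 8.901)


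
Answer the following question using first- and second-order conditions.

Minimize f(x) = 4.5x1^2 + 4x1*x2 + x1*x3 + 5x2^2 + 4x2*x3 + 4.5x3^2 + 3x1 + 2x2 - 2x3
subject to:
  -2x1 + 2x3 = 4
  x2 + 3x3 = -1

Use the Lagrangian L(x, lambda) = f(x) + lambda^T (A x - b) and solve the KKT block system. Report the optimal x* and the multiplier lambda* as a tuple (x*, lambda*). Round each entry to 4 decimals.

Form the Lagrangian:
  L(x, lambda) = (1/2) x^T Q x + c^T x + lambda^T (A x - b)
Stationarity (grad_x L = 0): Q x + c + A^T lambda = 0.
Primal feasibility: A x = b.

This gives the KKT block system:
  [ Q   A^T ] [ x     ]   [-c ]
  [ A    0  ] [ lambda ] = [ b ]

Solving the linear system:
  x*      = (-2.3387, 0.0161, -0.3387)
  lambda* = (-9.1613, 8.5484)
  f(x*)   = 19.4435

x* = (-2.3387, 0.0161, -0.3387), lambda* = (-9.1613, 8.5484)


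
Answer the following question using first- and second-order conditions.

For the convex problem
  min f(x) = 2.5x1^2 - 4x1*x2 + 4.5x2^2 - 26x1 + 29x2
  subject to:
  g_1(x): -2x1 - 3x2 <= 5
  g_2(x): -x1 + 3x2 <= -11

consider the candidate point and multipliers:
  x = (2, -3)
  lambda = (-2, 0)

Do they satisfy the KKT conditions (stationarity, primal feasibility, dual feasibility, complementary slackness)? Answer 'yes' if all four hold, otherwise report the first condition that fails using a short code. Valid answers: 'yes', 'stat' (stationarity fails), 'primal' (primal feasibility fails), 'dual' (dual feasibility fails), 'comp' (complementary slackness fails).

Gradient of f: grad f(x) = Q x + c = (-4, -6)
Constraint values g_i(x) = a_i^T x - b_i:
  g_1((2, -3)) = 0
  g_2((2, -3)) = 0
Stationarity residual: grad f(x) + sum_i lambda_i a_i = (0, 0)
  -> stationarity OK
Primal feasibility (all g_i <= 0): OK
Dual feasibility (all lambda_i >= 0): FAILS
Complementary slackness (lambda_i * g_i(x) = 0 for all i): OK

Verdict: the first failing condition is dual_feasibility -> dual.

dual


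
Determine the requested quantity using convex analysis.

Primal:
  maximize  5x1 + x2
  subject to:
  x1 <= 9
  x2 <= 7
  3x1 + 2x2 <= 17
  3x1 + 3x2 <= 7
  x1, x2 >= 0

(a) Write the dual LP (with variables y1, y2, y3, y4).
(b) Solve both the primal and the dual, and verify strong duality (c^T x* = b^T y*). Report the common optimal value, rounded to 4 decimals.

The standard primal-dual pair for 'max c^T x s.t. A x <= b, x >= 0' is:
  Dual:  min b^T y  s.t.  A^T y >= c,  y >= 0.

So the dual LP is:
  minimize  9y1 + 7y2 + 17y3 + 7y4
  subject to:
    y1 + 3y3 + 3y4 >= 5
    y2 + 2y3 + 3y4 >= 1
    y1, y2, y3, y4 >= 0

Solving the primal: x* = (2.3333, 0).
  primal value c^T x* = 11.6667.
Solving the dual: y* = (0, 0, 0, 1.6667).
  dual value b^T y* = 11.6667.
Strong duality: c^T x* = b^T y*. Confirmed.

11.6667


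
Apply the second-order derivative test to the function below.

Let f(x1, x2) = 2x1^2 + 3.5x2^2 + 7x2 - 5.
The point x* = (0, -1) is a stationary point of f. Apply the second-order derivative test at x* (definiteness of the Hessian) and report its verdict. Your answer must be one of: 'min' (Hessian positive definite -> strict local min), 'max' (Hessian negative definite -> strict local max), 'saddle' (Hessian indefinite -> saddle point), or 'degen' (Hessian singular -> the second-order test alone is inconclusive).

Compute the Hessian H = grad^2 f:
  H = [[4, 0], [0, 7]]
Verify stationarity: grad f(x*) = H x* + g = (0, 0).
Eigenvalues of H: 4, 7.
Both eigenvalues > 0, so H is positive definite -> x* is a strict local min.

min


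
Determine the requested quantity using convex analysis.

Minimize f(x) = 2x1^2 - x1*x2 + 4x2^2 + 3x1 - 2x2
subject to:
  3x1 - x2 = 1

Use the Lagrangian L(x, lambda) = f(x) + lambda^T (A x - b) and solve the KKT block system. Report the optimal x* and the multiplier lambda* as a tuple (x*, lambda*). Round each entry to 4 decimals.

Form the Lagrangian:
  L(x, lambda) = (1/2) x^T Q x + c^T x + lambda^T (A x - b)
Stationarity (grad_x L = 0): Q x + c + A^T lambda = 0.
Primal feasibility: A x = b.

This gives the KKT block system:
  [ Q   A^T ] [ x     ]   [-c ]
  [ A    0  ] [ lambda ] = [ b ]

Solving the linear system:
  x*      = (0.3714, 0.1143)
  lambda* = (-1.4571)
  f(x*)   = 1.1714

x* = (0.3714, 0.1143), lambda* = (-1.4571)


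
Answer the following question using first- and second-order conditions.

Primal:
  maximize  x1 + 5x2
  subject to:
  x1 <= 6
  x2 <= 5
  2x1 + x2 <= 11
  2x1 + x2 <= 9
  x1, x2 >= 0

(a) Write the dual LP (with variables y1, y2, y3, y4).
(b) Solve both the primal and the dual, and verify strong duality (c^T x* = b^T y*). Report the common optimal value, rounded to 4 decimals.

The standard primal-dual pair for 'max c^T x s.t. A x <= b, x >= 0' is:
  Dual:  min b^T y  s.t.  A^T y >= c,  y >= 0.

So the dual LP is:
  minimize  6y1 + 5y2 + 11y3 + 9y4
  subject to:
    y1 + 2y3 + 2y4 >= 1
    y2 + y3 + y4 >= 5
    y1, y2, y3, y4 >= 0

Solving the primal: x* = (2, 5).
  primal value c^T x* = 27.
Solving the dual: y* = (0, 4.5, 0, 0.5).
  dual value b^T y* = 27.
Strong duality: c^T x* = b^T y*. Confirmed.

27


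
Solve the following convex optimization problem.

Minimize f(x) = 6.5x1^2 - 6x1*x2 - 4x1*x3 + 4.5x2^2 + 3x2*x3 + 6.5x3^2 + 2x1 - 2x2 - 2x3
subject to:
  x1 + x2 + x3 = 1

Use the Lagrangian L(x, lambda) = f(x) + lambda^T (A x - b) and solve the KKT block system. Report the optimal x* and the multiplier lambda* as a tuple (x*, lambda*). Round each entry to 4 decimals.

Form the Lagrangian:
  L(x, lambda) = (1/2) x^T Q x + c^T x + lambda^T (A x - b)
Stationarity (grad_x L = 0): Q x + c + A^T lambda = 0.
Primal feasibility: A x = b.

This gives the KKT block system:
  [ Q   A^T ] [ x     ]   [-c ]
  [ A    0  ] [ lambda ] = [ b ]

Solving the linear system:
  x*      = (0.2667, 0.4917, 0.2417)
  lambda* = (-1.55)
  f(x*)   = 0.3083

x* = (0.2667, 0.4917, 0.2417), lambda* = (-1.55)


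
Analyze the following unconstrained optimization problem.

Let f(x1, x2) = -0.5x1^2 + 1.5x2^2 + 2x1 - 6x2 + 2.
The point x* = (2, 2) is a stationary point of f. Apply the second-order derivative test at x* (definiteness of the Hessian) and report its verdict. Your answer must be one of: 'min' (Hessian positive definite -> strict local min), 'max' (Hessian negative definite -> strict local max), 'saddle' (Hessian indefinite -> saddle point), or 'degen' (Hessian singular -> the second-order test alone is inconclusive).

Compute the Hessian H = grad^2 f:
  H = [[-1, 0], [0, 3]]
Verify stationarity: grad f(x*) = H x* + g = (0, 0).
Eigenvalues of H: -1, 3.
Eigenvalues have mixed signs, so H is indefinite -> x* is a saddle point.

saddle


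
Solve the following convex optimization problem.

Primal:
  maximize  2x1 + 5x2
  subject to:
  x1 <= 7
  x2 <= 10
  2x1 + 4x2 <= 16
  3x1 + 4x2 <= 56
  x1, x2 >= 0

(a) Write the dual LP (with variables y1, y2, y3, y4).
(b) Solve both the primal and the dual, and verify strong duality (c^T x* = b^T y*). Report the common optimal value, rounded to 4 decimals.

The standard primal-dual pair for 'max c^T x s.t. A x <= b, x >= 0' is:
  Dual:  min b^T y  s.t.  A^T y >= c,  y >= 0.

So the dual LP is:
  minimize  7y1 + 10y2 + 16y3 + 56y4
  subject to:
    y1 + 2y3 + 3y4 >= 2
    y2 + 4y3 + 4y4 >= 5
    y1, y2, y3, y4 >= 0

Solving the primal: x* = (0, 4).
  primal value c^T x* = 20.
Solving the dual: y* = (0, 0, 1.25, 0).
  dual value b^T y* = 20.
Strong duality: c^T x* = b^T y*. Confirmed.

20


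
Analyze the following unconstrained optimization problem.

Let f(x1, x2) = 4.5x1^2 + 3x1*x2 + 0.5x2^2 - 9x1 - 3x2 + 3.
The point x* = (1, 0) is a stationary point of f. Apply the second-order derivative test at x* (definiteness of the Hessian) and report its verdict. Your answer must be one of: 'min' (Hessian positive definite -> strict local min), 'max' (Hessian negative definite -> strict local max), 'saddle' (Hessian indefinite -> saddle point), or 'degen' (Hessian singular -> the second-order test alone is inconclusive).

Compute the Hessian H = grad^2 f:
  H = [[9, 3], [3, 1]]
Verify stationarity: grad f(x*) = H x* + g = (0, 0).
Eigenvalues of H: 0, 10.
H has a zero eigenvalue (singular; positive semidefinite but not definite), so H is neither positive definite, negative definite, nor indefinite. The second-order test alone is inconclusive -> degen.
(Indeed, f is constant along the null direction of H through x*, so x* is not a strict local extremum.)

degen


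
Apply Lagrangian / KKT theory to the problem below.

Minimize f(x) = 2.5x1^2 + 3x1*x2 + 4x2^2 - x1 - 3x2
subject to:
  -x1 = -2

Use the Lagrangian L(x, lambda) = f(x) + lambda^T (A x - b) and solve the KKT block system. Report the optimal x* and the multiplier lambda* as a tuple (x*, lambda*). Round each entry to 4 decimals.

Form the Lagrangian:
  L(x, lambda) = (1/2) x^T Q x + c^T x + lambda^T (A x - b)
Stationarity (grad_x L = 0): Q x + c + A^T lambda = 0.
Primal feasibility: A x = b.

This gives the KKT block system:
  [ Q   A^T ] [ x     ]   [-c ]
  [ A    0  ] [ lambda ] = [ b ]

Solving the linear system:
  x*      = (2, -0.375)
  lambda* = (7.875)
  f(x*)   = 7.4375

x* = (2, -0.375), lambda* = (7.875)


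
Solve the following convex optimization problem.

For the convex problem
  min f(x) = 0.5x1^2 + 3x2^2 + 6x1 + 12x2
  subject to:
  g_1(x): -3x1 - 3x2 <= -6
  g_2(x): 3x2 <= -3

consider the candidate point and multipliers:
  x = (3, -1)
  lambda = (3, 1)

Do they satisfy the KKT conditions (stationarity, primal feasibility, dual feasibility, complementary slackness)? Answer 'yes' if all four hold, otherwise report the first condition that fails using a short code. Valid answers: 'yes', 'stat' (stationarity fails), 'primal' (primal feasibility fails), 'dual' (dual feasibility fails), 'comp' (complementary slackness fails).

Gradient of f: grad f(x) = Q x + c = (9, 6)
Constraint values g_i(x) = a_i^T x - b_i:
  g_1((3, -1)) = 0
  g_2((3, -1)) = 0
Stationarity residual: grad f(x) + sum_i lambda_i a_i = (0, 0)
  -> stationarity OK
Primal feasibility (all g_i <= 0): OK
Dual feasibility (all lambda_i >= 0): OK
Complementary slackness (lambda_i * g_i(x) = 0 for all i): OK

Verdict: yes, KKT holds.

yes


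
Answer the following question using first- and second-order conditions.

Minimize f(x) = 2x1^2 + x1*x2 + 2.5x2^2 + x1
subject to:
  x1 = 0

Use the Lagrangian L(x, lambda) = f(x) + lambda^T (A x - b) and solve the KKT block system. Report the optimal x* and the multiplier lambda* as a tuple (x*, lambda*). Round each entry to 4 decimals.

Form the Lagrangian:
  L(x, lambda) = (1/2) x^T Q x + c^T x + lambda^T (A x - b)
Stationarity (grad_x L = 0): Q x + c + A^T lambda = 0.
Primal feasibility: A x = b.

This gives the KKT block system:
  [ Q   A^T ] [ x     ]   [-c ]
  [ A    0  ] [ lambda ] = [ b ]

Solving the linear system:
  x*      = (0, 0)
  lambda* = (-1)
  f(x*)   = 0

x* = (0, 0), lambda* = (-1)


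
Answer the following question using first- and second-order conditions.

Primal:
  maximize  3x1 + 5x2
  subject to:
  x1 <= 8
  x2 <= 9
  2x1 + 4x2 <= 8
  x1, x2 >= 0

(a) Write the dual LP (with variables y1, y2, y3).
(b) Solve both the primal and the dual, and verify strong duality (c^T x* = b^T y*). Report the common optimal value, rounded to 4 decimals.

The standard primal-dual pair for 'max c^T x s.t. A x <= b, x >= 0' is:
  Dual:  min b^T y  s.t.  A^T y >= c,  y >= 0.

So the dual LP is:
  minimize  8y1 + 9y2 + 8y3
  subject to:
    y1 + 2y3 >= 3
    y2 + 4y3 >= 5
    y1, y2, y3 >= 0

Solving the primal: x* = (4, 0).
  primal value c^T x* = 12.
Solving the dual: y* = (0, 0, 1.5).
  dual value b^T y* = 12.
Strong duality: c^T x* = b^T y*. Confirmed.

12


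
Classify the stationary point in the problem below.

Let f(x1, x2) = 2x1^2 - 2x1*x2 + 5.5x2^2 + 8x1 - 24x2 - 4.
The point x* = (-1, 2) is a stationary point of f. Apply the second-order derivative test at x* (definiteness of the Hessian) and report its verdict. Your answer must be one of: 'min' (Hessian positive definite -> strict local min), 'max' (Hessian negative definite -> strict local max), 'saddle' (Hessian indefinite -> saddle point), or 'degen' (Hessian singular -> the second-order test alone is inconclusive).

Compute the Hessian H = grad^2 f:
  H = [[4, -2], [-2, 11]]
Verify stationarity: grad f(x*) = H x* + g = (0, 0).
Eigenvalues of H: 3.4689, 11.5311.
Both eigenvalues > 0, so H is positive definite -> x* is a strict local min.

min


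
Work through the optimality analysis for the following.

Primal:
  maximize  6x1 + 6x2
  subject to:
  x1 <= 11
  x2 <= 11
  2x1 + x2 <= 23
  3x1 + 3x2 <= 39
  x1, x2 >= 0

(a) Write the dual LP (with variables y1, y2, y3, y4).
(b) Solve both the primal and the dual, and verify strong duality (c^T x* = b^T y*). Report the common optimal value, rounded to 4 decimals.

The standard primal-dual pair for 'max c^T x s.t. A x <= b, x >= 0' is:
  Dual:  min b^T y  s.t.  A^T y >= c,  y >= 0.

So the dual LP is:
  minimize  11y1 + 11y2 + 23y3 + 39y4
  subject to:
    y1 + 2y3 + 3y4 >= 6
    y2 + y3 + 3y4 >= 6
    y1, y2, y3, y4 >= 0

Solving the primal: x* = (10, 3).
  primal value c^T x* = 78.
Solving the dual: y* = (0, 0, 0, 2).
  dual value b^T y* = 78.
Strong duality: c^T x* = b^T y*. Confirmed.

78


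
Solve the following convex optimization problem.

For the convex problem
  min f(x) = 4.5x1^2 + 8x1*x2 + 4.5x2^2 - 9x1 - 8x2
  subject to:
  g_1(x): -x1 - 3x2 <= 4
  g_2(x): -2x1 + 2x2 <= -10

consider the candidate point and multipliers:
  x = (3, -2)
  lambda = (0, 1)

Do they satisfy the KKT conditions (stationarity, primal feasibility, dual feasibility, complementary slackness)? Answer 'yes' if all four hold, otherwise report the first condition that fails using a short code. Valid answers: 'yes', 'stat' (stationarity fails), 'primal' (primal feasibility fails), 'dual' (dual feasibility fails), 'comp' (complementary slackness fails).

Gradient of f: grad f(x) = Q x + c = (2, -2)
Constraint values g_i(x) = a_i^T x - b_i:
  g_1((3, -2)) = -1
  g_2((3, -2)) = 0
Stationarity residual: grad f(x) + sum_i lambda_i a_i = (0, 0)
  -> stationarity OK
Primal feasibility (all g_i <= 0): OK
Dual feasibility (all lambda_i >= 0): OK
Complementary slackness (lambda_i * g_i(x) = 0 for all i): OK

Verdict: yes, KKT holds.

yes


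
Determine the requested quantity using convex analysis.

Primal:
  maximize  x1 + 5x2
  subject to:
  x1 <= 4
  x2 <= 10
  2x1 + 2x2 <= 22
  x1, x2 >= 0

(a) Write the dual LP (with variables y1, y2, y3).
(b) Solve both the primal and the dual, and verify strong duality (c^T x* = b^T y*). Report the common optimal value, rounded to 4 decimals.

The standard primal-dual pair for 'max c^T x s.t. A x <= b, x >= 0' is:
  Dual:  min b^T y  s.t.  A^T y >= c,  y >= 0.

So the dual LP is:
  minimize  4y1 + 10y2 + 22y3
  subject to:
    y1 + 2y3 >= 1
    y2 + 2y3 >= 5
    y1, y2, y3 >= 0

Solving the primal: x* = (1, 10).
  primal value c^T x* = 51.
Solving the dual: y* = (0, 4, 0.5).
  dual value b^T y* = 51.
Strong duality: c^T x* = b^T y*. Confirmed.

51


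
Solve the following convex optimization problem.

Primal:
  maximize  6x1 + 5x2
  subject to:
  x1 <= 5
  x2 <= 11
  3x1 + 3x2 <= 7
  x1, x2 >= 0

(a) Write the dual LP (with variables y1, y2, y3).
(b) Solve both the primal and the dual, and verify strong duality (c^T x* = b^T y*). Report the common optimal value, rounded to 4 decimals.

The standard primal-dual pair for 'max c^T x s.t. A x <= b, x >= 0' is:
  Dual:  min b^T y  s.t.  A^T y >= c,  y >= 0.

So the dual LP is:
  minimize  5y1 + 11y2 + 7y3
  subject to:
    y1 + 3y3 >= 6
    y2 + 3y3 >= 5
    y1, y2, y3 >= 0

Solving the primal: x* = (2.3333, 0).
  primal value c^T x* = 14.
Solving the dual: y* = (0, 0, 2).
  dual value b^T y* = 14.
Strong duality: c^T x* = b^T y*. Confirmed.

14


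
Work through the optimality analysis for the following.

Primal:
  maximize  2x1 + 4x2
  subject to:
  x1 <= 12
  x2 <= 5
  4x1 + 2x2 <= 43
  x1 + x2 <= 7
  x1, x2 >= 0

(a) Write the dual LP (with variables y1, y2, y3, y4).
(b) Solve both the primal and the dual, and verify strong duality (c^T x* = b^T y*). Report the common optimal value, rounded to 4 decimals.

The standard primal-dual pair for 'max c^T x s.t. A x <= b, x >= 0' is:
  Dual:  min b^T y  s.t.  A^T y >= c,  y >= 0.

So the dual LP is:
  minimize  12y1 + 5y2 + 43y3 + 7y4
  subject to:
    y1 + 4y3 + y4 >= 2
    y2 + 2y3 + y4 >= 4
    y1, y2, y3, y4 >= 0

Solving the primal: x* = (2, 5).
  primal value c^T x* = 24.
Solving the dual: y* = (0, 2, 0, 2).
  dual value b^T y* = 24.
Strong duality: c^T x* = b^T y*. Confirmed.

24


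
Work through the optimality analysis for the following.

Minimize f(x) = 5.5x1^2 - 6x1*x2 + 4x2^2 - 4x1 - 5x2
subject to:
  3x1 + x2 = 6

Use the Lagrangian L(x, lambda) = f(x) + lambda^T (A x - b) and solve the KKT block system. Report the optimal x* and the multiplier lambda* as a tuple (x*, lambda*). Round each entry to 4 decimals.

Form the Lagrangian:
  L(x, lambda) = (1/2) x^T Q x + c^T x + lambda^T (A x - b)
Stationarity (grad_x L = 0): Q x + c + A^T lambda = 0.
Primal feasibility: A x = b.

This gives the KKT block system:
  [ Q   A^T ] [ x     ]   [-c ]
  [ A    0  ] [ lambda ] = [ b ]

Solving the linear system:
  x*      = (1.4202, 1.7395)
  lambda* = (-0.395)
  f(x*)   = -6.0042

x* = (1.4202, 1.7395), lambda* = (-0.395)


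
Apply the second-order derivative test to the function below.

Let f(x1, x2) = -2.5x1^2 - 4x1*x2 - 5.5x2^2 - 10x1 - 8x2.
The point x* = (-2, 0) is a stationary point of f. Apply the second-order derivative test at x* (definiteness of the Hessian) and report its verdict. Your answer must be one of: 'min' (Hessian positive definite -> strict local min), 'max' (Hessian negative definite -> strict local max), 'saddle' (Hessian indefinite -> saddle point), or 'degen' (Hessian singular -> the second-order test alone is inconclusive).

Compute the Hessian H = grad^2 f:
  H = [[-5, -4], [-4, -11]]
Verify stationarity: grad f(x*) = H x* + g = (0, 0).
Eigenvalues of H: -13, -3.
Both eigenvalues < 0, so H is negative definite -> x* is a strict local max.

max


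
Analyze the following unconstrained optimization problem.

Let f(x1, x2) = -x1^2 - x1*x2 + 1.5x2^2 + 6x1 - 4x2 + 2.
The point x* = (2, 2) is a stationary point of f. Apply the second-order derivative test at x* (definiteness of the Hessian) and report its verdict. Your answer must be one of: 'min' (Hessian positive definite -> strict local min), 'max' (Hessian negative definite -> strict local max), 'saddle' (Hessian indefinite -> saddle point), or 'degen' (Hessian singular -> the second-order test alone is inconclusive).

Compute the Hessian H = grad^2 f:
  H = [[-2, -1], [-1, 3]]
Verify stationarity: grad f(x*) = H x* + g = (0, 0).
Eigenvalues of H: -2.1926, 3.1926.
Eigenvalues have mixed signs, so H is indefinite -> x* is a saddle point.

saddle


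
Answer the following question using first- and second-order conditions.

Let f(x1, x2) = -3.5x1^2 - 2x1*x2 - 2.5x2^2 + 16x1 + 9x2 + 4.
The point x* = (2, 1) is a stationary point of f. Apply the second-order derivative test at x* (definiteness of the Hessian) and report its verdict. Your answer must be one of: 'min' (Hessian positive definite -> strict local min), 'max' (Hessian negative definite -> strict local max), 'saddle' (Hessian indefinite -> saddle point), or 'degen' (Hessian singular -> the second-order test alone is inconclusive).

Compute the Hessian H = grad^2 f:
  H = [[-7, -2], [-2, -5]]
Verify stationarity: grad f(x*) = H x* + g = (0, 0).
Eigenvalues of H: -8.2361, -3.7639.
Both eigenvalues < 0, so H is negative definite -> x* is a strict local max.

max


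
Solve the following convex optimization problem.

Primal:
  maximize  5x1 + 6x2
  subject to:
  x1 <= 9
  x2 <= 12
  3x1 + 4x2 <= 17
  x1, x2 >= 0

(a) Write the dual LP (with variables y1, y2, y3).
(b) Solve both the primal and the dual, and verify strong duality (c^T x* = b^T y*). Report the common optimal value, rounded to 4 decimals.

The standard primal-dual pair for 'max c^T x s.t. A x <= b, x >= 0' is:
  Dual:  min b^T y  s.t.  A^T y >= c,  y >= 0.

So the dual LP is:
  minimize  9y1 + 12y2 + 17y3
  subject to:
    y1 + 3y3 >= 5
    y2 + 4y3 >= 6
    y1, y2, y3 >= 0

Solving the primal: x* = (5.6667, 0).
  primal value c^T x* = 28.3333.
Solving the dual: y* = (0, 0, 1.6667).
  dual value b^T y* = 28.3333.
Strong duality: c^T x* = b^T y*. Confirmed.

28.3333


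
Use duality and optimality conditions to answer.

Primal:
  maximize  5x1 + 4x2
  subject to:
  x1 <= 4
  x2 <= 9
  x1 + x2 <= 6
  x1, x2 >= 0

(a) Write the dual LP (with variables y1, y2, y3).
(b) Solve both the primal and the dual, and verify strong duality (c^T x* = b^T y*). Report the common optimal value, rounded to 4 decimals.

The standard primal-dual pair for 'max c^T x s.t. A x <= b, x >= 0' is:
  Dual:  min b^T y  s.t.  A^T y >= c,  y >= 0.

So the dual LP is:
  minimize  4y1 + 9y2 + 6y3
  subject to:
    y1 + y3 >= 5
    y2 + y3 >= 4
    y1, y2, y3 >= 0

Solving the primal: x* = (4, 2).
  primal value c^T x* = 28.
Solving the dual: y* = (1, 0, 4).
  dual value b^T y* = 28.
Strong duality: c^T x* = b^T y*. Confirmed.

28


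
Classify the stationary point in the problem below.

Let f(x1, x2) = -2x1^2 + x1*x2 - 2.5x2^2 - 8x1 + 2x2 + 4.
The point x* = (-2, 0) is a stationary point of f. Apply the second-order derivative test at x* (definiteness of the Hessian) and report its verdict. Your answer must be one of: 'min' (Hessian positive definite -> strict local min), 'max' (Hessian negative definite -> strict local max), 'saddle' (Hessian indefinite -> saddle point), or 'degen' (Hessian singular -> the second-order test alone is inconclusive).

Compute the Hessian H = grad^2 f:
  H = [[-4, 1], [1, -5]]
Verify stationarity: grad f(x*) = H x* + g = (0, 0).
Eigenvalues of H: -5.618, -3.382.
Both eigenvalues < 0, so H is negative definite -> x* is a strict local max.

max


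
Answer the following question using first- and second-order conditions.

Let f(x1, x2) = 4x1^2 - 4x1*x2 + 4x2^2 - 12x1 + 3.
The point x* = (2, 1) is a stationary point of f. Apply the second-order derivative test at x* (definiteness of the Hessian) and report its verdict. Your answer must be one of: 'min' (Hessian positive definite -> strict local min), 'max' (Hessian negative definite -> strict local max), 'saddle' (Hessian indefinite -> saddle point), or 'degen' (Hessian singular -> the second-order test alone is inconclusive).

Compute the Hessian H = grad^2 f:
  H = [[8, -4], [-4, 8]]
Verify stationarity: grad f(x*) = H x* + g = (0, 0).
Eigenvalues of H: 4, 12.
Both eigenvalues > 0, so H is positive definite -> x* is a strict local min.

min


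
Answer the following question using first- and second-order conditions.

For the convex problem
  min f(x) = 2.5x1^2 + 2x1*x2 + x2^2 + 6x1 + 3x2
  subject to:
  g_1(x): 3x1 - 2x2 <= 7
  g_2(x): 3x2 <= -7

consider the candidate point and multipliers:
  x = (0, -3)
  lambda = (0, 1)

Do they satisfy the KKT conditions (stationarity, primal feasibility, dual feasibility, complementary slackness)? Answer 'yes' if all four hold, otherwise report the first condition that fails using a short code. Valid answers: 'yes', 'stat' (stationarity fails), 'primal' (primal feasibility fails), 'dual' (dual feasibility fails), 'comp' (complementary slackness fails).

Gradient of f: grad f(x) = Q x + c = (0, -3)
Constraint values g_i(x) = a_i^T x - b_i:
  g_1((0, -3)) = -1
  g_2((0, -3)) = -2
Stationarity residual: grad f(x) + sum_i lambda_i a_i = (0, 0)
  -> stationarity OK
Primal feasibility (all g_i <= 0): OK
Dual feasibility (all lambda_i >= 0): OK
Complementary slackness (lambda_i * g_i(x) = 0 for all i): FAILS

Verdict: the first failing condition is complementary_slackness -> comp.

comp


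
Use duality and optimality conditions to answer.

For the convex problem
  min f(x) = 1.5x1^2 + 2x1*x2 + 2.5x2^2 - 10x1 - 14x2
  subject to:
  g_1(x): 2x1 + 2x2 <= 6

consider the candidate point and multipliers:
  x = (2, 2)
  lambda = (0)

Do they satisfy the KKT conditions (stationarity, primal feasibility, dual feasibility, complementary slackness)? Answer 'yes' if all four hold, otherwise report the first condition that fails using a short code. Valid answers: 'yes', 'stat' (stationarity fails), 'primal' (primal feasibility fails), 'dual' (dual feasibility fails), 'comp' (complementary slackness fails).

Gradient of f: grad f(x) = Q x + c = (0, 0)
Constraint values g_i(x) = a_i^T x - b_i:
  g_1((2, 2)) = 2
Stationarity residual: grad f(x) + sum_i lambda_i a_i = (0, 0)
  -> stationarity OK
Primal feasibility (all g_i <= 0): FAILS
Dual feasibility (all lambda_i >= 0): OK
Complementary slackness (lambda_i * g_i(x) = 0 for all i): OK

Verdict: the first failing condition is primal_feasibility -> primal.

primal
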